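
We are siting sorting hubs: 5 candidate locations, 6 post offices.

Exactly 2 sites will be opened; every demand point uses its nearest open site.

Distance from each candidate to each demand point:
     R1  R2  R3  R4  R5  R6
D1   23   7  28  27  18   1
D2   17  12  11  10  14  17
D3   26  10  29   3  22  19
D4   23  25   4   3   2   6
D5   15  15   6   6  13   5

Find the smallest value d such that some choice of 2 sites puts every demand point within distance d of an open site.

Open {D1, D5}.
  Farthest demand point is R1 at distance 15 (to D5); all others are ≤ 15.
With {D2, D5} the worst case is 15.
With {D3, D5} the worst case is 15.
No size-2 selection achieves below 15.

15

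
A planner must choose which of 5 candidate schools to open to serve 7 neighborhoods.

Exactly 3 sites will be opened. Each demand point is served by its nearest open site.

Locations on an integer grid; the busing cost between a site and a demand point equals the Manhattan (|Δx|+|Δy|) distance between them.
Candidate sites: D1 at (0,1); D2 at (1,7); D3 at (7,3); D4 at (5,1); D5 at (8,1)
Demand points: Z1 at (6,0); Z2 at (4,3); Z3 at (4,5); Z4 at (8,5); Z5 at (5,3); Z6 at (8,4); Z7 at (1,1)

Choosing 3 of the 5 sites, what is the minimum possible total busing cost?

Open {D1, D3, D4}.
  Z1→D4 2, Z2→D3 3, Z3→D3 5, Z4→D3 3, Z5→D3 2, Z6→D3 2, Z7→D1 1  ⇒ total 18.
Compare {D1, D3, D5}: total 19.
Compare {D1, D2, D3}: total 20.
No size-3 selection does better; minimum is 18.

18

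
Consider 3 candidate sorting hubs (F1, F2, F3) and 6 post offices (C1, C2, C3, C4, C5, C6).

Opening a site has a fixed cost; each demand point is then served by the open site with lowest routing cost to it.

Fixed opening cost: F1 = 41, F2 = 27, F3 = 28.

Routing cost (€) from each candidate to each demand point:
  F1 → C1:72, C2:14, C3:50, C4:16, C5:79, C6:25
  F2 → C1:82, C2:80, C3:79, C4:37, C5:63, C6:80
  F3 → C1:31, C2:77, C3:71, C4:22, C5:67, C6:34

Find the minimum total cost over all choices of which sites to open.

272

Open {F1, F3}: assign each demand point to its cheapest open site.
  C1→F3 31, C2→F1 14, C3→F1 50, C4→F1 16, C5→F3 67, C6→F1 25
  routing cost 203, fixed 69 → total 272.
Compare {F1, F2, F3}: routing cost 199 + fixed 96 = 295.
Compare {F1}: routing cost 256 + fixed 41 = 297.
Compare {F1, F2}: routing cost 240 + fixed 68 = 308.
All other subsets cost ≥ 295. Minimum total cost: 272.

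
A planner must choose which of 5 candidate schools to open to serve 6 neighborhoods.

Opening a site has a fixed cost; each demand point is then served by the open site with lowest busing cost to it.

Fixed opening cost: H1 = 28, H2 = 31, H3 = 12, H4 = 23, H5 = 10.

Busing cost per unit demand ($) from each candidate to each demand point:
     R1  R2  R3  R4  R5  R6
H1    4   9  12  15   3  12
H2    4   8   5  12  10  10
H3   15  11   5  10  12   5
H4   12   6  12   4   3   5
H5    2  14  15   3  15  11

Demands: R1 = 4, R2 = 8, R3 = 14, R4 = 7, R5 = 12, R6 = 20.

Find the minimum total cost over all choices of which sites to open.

328

Open {H3, H4, H5}: assign each demand point to its cheapest open site.
  R1→H5 4×2=8, R2→H4 8×6=48, R3→H3 14×5=70, R4→H5 7×3=21, R5→H4 12×3=36, R6→H3 20×5=100
  busing cost 283, fixed 45 → total 328.
Compare {H2, H4, H5}: busing cost 283 + fixed 64 = 347.
Compare {H2, H4}: busing cost 298 + fixed 54 = 352.
Compare {H1, H3, H4, H5}: busing cost 283 + fixed 73 = 356.
All other subsets cost ≥ 347. Minimum total cost: 328.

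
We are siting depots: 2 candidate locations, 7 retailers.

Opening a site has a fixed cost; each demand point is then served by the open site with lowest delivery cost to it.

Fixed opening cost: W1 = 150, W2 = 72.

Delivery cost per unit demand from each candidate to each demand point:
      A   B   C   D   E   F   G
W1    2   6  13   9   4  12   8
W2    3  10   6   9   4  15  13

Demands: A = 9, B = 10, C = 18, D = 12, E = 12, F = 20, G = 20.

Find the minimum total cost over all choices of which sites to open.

Open {W1, W2}: assign each demand point to its cheapest open site.
  A→W1 9×2=18, B→W1 10×6=60, C→W2 18×6=108, D→W1 12×9=108, E→W1 12×4=48, F→W1 20×12=240, G→W1 20×8=160
  delivery cost 742, fixed 222 → total 964.
Compare {W1}: delivery cost 868 + fixed 150 = 1018.
Compare {W2}: delivery cost 951 + fixed 72 = 1023.

964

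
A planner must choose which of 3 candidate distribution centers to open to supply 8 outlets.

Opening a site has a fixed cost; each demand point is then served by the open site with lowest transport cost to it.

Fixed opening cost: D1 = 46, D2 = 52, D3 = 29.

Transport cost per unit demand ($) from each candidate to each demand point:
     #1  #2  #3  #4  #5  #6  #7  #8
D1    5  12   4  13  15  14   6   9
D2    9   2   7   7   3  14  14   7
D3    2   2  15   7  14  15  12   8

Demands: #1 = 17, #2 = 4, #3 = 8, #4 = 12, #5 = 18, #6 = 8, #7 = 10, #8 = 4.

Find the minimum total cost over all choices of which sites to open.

Open {D1, D2, D3}: assign each demand point to its cheapest open site.
  #1→D3 17×2=34, #2→D2 4×2=8, #3→D1 8×4=32, #4→D2 12×7=84, #5→D2 18×3=54, #6→D1 8×14=112, #7→D1 10×6=60, #8→D2 4×7=28
  transport cost 412, fixed 127 → total 539.
Compare {D1, D2}: transport cost 463 + fixed 98 = 561.
Compare {D2, D3}: transport cost 496 + fixed 81 = 577.
Compare {D2}: transport cost 635 + fixed 52 = 687.
All other subsets cost ≥ 561. Minimum total cost: 539.

539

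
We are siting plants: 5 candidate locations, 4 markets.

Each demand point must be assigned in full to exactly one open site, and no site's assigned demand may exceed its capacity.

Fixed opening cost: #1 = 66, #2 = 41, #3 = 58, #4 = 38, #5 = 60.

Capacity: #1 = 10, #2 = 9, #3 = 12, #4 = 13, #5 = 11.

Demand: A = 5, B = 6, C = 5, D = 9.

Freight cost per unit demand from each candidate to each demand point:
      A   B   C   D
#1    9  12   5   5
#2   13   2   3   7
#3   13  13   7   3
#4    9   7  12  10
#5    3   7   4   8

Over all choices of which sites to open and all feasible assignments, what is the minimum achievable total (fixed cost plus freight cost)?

Open {#2, #3, #5}; cheapest assignment that respects the capacities:
  #2 (cap 9, load 6): B — cost 6×2 = 12
  #3 (cap 12, load 9): D — cost 9×3 = 27
  #5 (cap 11, load 10): A, C — cost 5×3 + 5×4 = 35
  Shipping 74, fixed 159 → total 233.
  Any other capacity-feasible assignment to {#2, #3, #5} ships for at least 74.
Compare {#1, #2, #5}: its best feasible assignment gives total 259.
Compare {#3, #4, #5}: its best feasible assignment gives total 260.
Every other set of open sites that can feasibly serve all demand totals ≥ 259 even under its best assignment. Minimum: 233.

233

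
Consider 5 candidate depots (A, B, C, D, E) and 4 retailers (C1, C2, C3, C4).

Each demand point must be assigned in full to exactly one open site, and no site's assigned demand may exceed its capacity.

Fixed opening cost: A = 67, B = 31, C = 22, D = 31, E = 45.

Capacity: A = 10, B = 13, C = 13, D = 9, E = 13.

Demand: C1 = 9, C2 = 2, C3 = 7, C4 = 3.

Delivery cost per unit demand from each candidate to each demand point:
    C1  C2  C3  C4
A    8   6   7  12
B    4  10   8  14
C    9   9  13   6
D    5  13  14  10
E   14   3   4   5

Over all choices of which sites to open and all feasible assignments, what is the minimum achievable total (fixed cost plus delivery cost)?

Open {B, E}; cheapest assignment that respects the capacities:
  B (cap 13, load 9): C1 — cost 9×4 = 36
  E (cap 13, load 12): C2, C3, C4 — cost 2×3 + 7×4 + 3×5 = 49
  Shipping 85, fixed 76 → total 161.
  Any other capacity-feasible assignment to {B, E} ships for at least 85.
Compare {D, E}: its best feasible assignment gives total 170.
Compare {B, C, E}: its best feasible assignment gives total 183.
Every other set of open sites that can feasibly serve all demand totals ≥ 170 even under its best assignment. Minimum: 161.

161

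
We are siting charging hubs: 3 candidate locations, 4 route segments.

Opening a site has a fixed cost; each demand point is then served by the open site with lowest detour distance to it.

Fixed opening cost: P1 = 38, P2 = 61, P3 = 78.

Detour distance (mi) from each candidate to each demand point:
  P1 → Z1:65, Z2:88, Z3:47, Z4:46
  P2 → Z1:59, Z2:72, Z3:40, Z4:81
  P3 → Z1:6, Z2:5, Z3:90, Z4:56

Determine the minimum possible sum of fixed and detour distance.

220

Open {P1, P3}: assign each demand point to its cheapest open site.
  Z1→P3 6, Z2→P3 5, Z3→P1 47, Z4→P1 46
  detour distance 104, fixed 116 → total 220.
Compare {P3}: detour distance 157 + fixed 78 = 235.
Compare {P2, P3}: detour distance 107 + fixed 139 = 246.
Compare {P1, P2, P3}: detour distance 97 + fixed 177 = 274.
All other subsets cost ≥ 235. Minimum total cost: 220.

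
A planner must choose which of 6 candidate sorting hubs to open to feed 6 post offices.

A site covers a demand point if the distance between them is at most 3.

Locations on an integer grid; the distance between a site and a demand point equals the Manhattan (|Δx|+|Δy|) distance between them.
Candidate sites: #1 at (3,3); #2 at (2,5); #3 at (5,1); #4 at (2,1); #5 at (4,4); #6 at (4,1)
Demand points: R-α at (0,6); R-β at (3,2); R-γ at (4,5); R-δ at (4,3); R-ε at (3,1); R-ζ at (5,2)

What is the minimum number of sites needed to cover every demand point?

2

Coverage sets (demand points within 3 of each site):
  #1: {R-β, R-γ, R-δ, R-ε, R-ζ}
  #2: {R-α, R-γ}
  #3: {R-β, R-δ, R-ε, R-ζ}
  #4: {R-β, R-ε}
  #5: {R-β, R-γ, R-δ, R-ζ}
  #6: {R-β, R-δ, R-ε, R-ζ}
No single site covers all 6 demand points.
But {#1, #2} covers everything, so the minimum is 2.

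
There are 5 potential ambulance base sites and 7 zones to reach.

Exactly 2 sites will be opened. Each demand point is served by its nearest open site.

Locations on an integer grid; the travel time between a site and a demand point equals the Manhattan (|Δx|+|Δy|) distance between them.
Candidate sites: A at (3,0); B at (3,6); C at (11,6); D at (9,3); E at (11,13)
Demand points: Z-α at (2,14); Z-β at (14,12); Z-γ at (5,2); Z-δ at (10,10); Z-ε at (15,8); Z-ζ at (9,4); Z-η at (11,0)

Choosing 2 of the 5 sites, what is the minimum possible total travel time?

38

Open {D, E}.
  Z-α→E 10, Z-β→E 4, Z-γ→D 5, Z-δ→E 4, Z-ε→E 9, Z-ζ→D 1, Z-η→D 5  ⇒ total 38.
Compare {C, E}: total 44.
Compare {B, C}: total 45.
No size-2 selection does better; minimum is 38.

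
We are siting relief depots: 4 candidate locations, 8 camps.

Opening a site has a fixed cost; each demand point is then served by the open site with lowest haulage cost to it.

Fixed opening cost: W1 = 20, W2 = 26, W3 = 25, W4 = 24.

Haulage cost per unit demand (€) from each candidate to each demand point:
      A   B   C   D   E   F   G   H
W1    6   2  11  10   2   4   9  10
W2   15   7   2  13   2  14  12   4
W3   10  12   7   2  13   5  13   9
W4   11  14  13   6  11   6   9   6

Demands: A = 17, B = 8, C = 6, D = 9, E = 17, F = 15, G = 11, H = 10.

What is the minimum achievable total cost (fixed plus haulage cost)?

452

Open {W1, W2, W3}: assign each demand point to its cheapest open site.
  A→W1 17×6=102, B→W1 8×2=16, C→W2 6×2=12, D→W3 9×2=18, E→W1 17×2=34, F→W1 15×4=60, G→W1 11×9=99, H→W2 10×4=40
  haulage cost 381, fixed 71 → total 452.
Compare {W1, W2, W3, W4}: haulage cost 381 + fixed 95 = 476.
Compare {W1, W2, W4}: haulage cost 417 + fixed 70 = 487.
Compare {W1, W2}: haulage cost 453 + fixed 46 = 499.
All other subsets cost ≥ 476. Minimum total cost: 452.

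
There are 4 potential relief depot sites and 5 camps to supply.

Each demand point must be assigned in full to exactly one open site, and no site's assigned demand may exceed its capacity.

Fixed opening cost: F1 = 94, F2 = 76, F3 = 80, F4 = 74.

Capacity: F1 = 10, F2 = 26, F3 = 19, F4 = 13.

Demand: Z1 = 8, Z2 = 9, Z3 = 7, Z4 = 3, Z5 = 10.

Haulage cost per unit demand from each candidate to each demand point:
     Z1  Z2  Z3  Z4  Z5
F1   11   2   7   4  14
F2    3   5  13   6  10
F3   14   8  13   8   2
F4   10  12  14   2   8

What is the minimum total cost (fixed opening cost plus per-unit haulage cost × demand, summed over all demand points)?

354

Open {F2, F3}; cheapest assignment that respects the capacities:
  F2 (cap 26, load 20): Z1, Z2, Z4 — cost 8×3 + 9×5 + 3×6 = 87
  F3 (cap 19, load 17): Z3, Z5 — cost 7×13 + 10×2 = 111
  Shipping 198, fixed 156 → total 354.
  Any other capacity-feasible assignment to {F2, F3} ships for at least 198.
Compare {F2, F4}: its best feasible assignment gives total 396.
Compare {F1, F2, F3}: its best feasible assignment gives total 400.
Every other set of open sites that can feasibly serve all demand totals ≥ 396 even under its best assignment. Minimum: 354.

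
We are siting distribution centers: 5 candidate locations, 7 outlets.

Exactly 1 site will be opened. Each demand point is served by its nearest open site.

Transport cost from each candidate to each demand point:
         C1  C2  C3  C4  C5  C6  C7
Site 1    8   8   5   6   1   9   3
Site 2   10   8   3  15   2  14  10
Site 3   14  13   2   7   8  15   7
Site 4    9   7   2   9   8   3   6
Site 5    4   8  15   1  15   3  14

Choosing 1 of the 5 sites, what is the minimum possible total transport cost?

Open {Site 1}.
  C1→Site 1 8, C2→Site 1 8, C3→Site 1 5, C4→Site 1 6, C5→Site 1 1, C6→Site 1 9, C7→Site 1 3  ⇒ total 40.
Compare {Site 4}: total 44.
Compare {Site 5}: total 60.
No size-1 selection does better; minimum is 40.

40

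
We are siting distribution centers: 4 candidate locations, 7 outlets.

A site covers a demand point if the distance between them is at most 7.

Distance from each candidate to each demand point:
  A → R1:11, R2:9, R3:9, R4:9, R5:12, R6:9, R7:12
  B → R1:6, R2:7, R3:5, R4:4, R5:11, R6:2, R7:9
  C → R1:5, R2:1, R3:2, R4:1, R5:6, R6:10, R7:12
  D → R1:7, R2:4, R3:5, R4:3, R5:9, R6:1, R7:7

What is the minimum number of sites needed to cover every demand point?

2

Coverage sets (demand points within 7 of each site):
  A: {}
  B: {R1, R2, R3, R4, R6}
  C: {R1, R2, R3, R4, R5}
  D: {R1, R2, R3, R4, R6, R7}
No single site covers all 7 demand points.
But {C, D} covers everything, so the minimum is 2.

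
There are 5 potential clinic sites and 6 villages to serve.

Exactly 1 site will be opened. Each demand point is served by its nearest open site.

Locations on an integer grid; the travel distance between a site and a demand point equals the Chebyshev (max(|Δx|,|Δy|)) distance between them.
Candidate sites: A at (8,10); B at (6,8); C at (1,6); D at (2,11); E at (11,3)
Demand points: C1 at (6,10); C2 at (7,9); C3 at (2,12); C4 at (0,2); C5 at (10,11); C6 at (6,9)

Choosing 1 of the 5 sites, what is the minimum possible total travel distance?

18

Open {B}.
  C1→B 2, C2→B 1, C3→B 4, C4→B 6, C5→B 4, C6→B 1  ⇒ total 18.
Compare {A}: total 21.
Compare {D}: total 31.
No size-1 selection does better; minimum is 18.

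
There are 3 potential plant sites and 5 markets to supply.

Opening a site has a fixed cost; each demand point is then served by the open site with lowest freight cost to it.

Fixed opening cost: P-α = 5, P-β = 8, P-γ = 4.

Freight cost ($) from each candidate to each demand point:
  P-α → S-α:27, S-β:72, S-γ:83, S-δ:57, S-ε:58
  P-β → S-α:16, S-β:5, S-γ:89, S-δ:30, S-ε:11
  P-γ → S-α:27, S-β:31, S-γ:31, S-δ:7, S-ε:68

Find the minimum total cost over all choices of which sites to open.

82

Open {P-β, P-γ}: assign each demand point to its cheapest open site.
  S-α→P-β 16, S-β→P-β 5, S-γ→P-γ 31, S-δ→P-γ 7, S-ε→P-β 11
  freight cost 70, fixed 12 → total 82.
Compare {P-α, P-β, P-γ}: freight cost 70 + fixed 17 = 87.
Compare {P-α, P-β}: freight cost 145 + fixed 13 = 158.
Compare {P-β}: freight cost 151 + fixed 8 = 159.
All other subsets cost ≥ 87. Minimum total cost: 82.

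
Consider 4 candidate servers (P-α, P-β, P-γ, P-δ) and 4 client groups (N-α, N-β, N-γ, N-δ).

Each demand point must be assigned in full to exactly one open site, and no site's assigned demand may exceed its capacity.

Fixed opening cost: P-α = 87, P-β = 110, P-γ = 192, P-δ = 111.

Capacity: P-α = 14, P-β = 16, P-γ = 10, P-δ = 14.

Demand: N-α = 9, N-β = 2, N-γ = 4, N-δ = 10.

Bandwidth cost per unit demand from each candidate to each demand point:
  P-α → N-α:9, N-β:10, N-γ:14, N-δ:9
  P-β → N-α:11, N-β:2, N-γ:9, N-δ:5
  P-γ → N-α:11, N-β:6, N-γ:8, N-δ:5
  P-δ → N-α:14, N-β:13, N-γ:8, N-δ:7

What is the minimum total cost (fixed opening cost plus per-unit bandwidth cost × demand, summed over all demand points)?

368

Open {P-α, P-β}; cheapest assignment that respects the capacities:
  P-α (cap 14, load 9): N-α — cost 9×9 = 81
  P-β (cap 16, load 16): N-β, N-γ, N-δ — cost 2×2 + 4×9 + 10×5 = 90
  Shipping 171, fixed 197 → total 368.
  Any other capacity-feasible assignment to {P-α, P-β} ships for at least 171.
Compare {P-α, P-δ}: its best feasible assignment gives total 401.
Compare {P-β, P-δ}: its best feasible assignment gives total 426.
Every other set of open sites that can feasibly serve all demand totals ≥ 401 even under its best assignment. Minimum: 368.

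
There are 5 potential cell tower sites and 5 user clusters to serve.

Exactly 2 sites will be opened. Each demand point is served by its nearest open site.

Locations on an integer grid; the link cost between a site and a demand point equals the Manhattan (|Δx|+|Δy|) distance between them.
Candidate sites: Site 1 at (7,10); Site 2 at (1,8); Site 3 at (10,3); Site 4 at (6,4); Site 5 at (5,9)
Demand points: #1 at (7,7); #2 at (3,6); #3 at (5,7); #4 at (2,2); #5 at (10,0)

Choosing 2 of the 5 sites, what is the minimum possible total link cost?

Open {Site 3, Site 4}.
  #1→Site 4 4, #2→Site 4 5, #3→Site 4 4, #4→Site 4 6, #5→Site 3 3  ⇒ total 22.
Compare {Site 3, Site 5}: total 23.
Compare {Site 4, Site 5}: total 25.
No size-2 selection does better; minimum is 22.

22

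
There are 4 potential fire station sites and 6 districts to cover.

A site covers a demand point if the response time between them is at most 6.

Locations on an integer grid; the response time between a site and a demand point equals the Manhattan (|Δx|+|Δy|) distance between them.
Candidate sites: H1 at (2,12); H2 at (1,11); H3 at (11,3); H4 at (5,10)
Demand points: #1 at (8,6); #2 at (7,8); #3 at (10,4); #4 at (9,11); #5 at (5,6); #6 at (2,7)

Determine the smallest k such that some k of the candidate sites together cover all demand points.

2

Coverage sets (demand points within 6 of each site):
  H1: {#6}
  H2: {#6}
  H3: {#1, #3}
  H4: {#2, #4, #5, #6}
No single site covers all 6 demand points.
But {H3, H4} covers everything, so the minimum is 2.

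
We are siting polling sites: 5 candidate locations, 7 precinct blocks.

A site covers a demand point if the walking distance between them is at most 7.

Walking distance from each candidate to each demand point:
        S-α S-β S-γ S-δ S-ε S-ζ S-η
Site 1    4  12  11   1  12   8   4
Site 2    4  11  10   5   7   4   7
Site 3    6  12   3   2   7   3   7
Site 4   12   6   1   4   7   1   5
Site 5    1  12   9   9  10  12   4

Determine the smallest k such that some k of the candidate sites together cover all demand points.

Coverage sets (demand points within 7 of each site):
  Site 1: {S-α, S-δ, S-η}
  Site 2: {S-α, S-δ, S-ε, S-ζ, S-η}
  Site 3: {S-α, S-γ, S-δ, S-ε, S-ζ, S-η}
  Site 4: {S-β, S-γ, S-δ, S-ε, S-ζ, S-η}
  Site 5: {S-α, S-η}
No single site covers all 7 demand points.
But {Site 1, Site 4} covers everything, so the minimum is 2.

2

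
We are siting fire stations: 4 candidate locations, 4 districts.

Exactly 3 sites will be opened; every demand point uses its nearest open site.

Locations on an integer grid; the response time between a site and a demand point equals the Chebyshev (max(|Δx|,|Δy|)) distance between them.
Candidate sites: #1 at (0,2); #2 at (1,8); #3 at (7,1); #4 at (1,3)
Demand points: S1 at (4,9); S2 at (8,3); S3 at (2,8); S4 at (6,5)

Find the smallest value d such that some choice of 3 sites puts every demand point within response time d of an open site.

4

Open {#1, #2, #3}.
  Farthest demand point is S4 at response time 4 (to #3); all others are ≤ 4.
With {#2, #3, #4} the worst case is 4.
With {#1, #3, #4} the worst case is 6.
No size-3 selection achieves below 4.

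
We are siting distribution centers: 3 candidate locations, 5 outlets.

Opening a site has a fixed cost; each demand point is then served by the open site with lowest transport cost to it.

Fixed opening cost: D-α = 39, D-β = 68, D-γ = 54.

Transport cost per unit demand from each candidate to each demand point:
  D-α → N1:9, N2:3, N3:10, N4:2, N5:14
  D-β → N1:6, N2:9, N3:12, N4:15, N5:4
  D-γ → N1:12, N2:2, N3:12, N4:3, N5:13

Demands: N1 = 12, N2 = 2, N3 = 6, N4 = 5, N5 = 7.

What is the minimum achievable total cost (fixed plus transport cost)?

283

Open {D-α, D-β}: assign each demand point to its cheapest open site.
  N1→D-β 12×6=72, N2→D-α 2×3=6, N3→D-α 6×10=60, N4→D-α 5×2=10, N5→D-β 7×4=28
  transport cost 176, fixed 107 → total 283.
Compare {D-β, D-γ}: transport cost 191 + fixed 122 = 313.
Compare {D-α}: transport cost 282 + fixed 39 = 321.
Compare {D-β}: transport cost 265 + fixed 68 = 333.
All other subsets cost ≥ 313. Minimum total cost: 283.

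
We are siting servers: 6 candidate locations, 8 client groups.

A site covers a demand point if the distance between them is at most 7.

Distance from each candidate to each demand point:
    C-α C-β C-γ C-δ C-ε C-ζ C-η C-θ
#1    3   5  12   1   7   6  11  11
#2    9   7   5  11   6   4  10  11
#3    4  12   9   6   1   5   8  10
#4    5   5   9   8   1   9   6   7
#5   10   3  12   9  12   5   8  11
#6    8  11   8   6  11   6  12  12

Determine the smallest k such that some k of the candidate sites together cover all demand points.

Coverage sets (demand points within 7 of each site):
  #1: {C-α, C-β, C-δ, C-ε, C-ζ}
  #2: {C-β, C-γ, C-ε, C-ζ}
  #3: {C-α, C-δ, C-ε, C-ζ}
  #4: {C-α, C-β, C-ε, C-η, C-θ}
  #5: {C-β, C-ζ}
  #6: {C-δ, C-ζ}
No 2 sites suffice: every size-2 union leaves at least one demand point uncovered.
But {#1, #2, #4} covers everything, so the minimum is 3.

3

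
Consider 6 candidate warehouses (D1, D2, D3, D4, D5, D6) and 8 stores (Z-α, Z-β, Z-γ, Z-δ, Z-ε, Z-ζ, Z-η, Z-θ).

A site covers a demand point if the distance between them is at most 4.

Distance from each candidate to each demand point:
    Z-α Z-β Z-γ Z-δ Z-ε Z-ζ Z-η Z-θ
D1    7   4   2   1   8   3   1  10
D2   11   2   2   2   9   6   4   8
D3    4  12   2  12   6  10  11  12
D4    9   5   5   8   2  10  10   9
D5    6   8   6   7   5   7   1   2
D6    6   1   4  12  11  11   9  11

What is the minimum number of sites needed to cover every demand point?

4

Coverage sets (demand points within 4 of each site):
  D1: {Z-β, Z-γ, Z-δ, Z-ζ, Z-η}
  D2: {Z-β, Z-γ, Z-δ, Z-η}
  D3: {Z-α, Z-γ}
  D4: {Z-ε}
  D5: {Z-η, Z-θ}
  D6: {Z-β, Z-γ}
No 3 sites suffice: every size-3 union leaves at least one demand point uncovered.
But {D1, D3, D4, D5} covers everything, so the minimum is 4.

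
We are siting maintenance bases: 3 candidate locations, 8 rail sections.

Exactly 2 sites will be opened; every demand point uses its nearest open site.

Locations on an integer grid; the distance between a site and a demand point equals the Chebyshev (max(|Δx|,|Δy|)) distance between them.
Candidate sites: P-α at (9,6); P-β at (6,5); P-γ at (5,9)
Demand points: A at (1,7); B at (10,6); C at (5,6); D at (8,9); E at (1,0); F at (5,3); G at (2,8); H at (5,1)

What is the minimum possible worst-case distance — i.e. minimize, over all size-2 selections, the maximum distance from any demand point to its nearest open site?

Open {P-α, P-β}.
  Farthest demand point is A at distance 5 (to P-β); all others are ≤ 5.
With {P-β, P-γ} the worst case is 5.
With {P-α, P-γ} the worst case is 8.
No size-2 selection achieves below 5.

5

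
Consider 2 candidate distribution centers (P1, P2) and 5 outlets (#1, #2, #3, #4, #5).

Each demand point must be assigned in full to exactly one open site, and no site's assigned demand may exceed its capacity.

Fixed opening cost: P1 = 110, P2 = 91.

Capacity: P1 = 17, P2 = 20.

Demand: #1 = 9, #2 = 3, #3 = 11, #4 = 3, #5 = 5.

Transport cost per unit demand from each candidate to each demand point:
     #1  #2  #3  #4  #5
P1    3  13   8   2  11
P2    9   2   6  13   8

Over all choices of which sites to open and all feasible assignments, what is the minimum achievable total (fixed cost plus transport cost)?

Open {P1, P2}; cheapest assignment that respects the capacities:
  P1 (cap 17, load 12): #1, #4 — cost 9×3 + 3×2 = 33
  P2 (cap 20, load 19): #2, #3, #5 — cost 3×2 + 11×6 + 5×8 = 112
  Shipping 145, fixed 201 → total 346.
  Any other capacity-feasible assignment to {P1, P2} ships for at least 145.
Total demand is 31 and no other set of sites has combined capacity ≥ 31, so {P1, P2} is the only feasible choice of open sites. Minimum: 346.

346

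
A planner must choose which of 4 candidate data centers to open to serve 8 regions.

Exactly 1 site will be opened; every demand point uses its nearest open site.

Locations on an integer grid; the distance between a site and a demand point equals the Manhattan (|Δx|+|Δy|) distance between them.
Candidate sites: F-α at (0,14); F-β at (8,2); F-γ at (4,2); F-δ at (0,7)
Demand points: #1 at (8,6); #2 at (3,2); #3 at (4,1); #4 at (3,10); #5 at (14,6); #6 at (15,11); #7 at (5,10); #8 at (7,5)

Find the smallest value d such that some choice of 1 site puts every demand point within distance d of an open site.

Open {F-β}.
  Farthest demand point is #6 at distance 16 (to F-β); all others are ≤ 16.
With {F-δ} the worst case is 19.
With {F-γ} the worst case is 20.
No size-1 selection achieves below 16.

16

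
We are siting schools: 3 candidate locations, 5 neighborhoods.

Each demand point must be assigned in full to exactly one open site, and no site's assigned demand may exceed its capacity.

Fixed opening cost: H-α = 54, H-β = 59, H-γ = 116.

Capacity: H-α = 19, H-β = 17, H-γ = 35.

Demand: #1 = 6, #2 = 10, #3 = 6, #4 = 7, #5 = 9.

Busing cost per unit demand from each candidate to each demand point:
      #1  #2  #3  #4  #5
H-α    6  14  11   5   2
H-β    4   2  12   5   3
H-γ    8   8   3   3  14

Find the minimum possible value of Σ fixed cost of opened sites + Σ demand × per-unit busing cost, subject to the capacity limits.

330

Open {H-α, H-β, H-γ}; cheapest assignment that respects the capacities:
  H-α (cap 19, load 9): #5 — cost 9×2 = 18
  H-β (cap 17, load 16): #1, #2 — cost 6×4 + 10×2 = 44
  H-γ (cap 35, load 13): #3, #4 — cost 6×3 + 7×3 = 39
  Shipping 101, fixed 229 → total 330.
  Any other capacity-feasible assignment to {H-α, H-β, H-γ} ships for at least 101.
Compare {H-α, H-γ}: its best feasible assignment gives total 343.
Compare {H-β, H-γ}: its best feasible assignment gives total 345.
Every other set of open sites that can feasibly serve all demand totals ≥ 343 even under its best assignment. Minimum: 330.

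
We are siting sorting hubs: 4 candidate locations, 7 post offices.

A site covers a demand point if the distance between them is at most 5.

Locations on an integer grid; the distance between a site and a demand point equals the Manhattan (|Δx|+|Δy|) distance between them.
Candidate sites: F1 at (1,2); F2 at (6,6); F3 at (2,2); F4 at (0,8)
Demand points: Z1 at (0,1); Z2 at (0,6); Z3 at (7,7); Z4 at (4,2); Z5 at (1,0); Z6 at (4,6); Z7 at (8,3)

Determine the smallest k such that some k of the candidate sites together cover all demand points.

Coverage sets (demand points within 5 of each site):
  F1: {Z1, Z2, Z4, Z5}
  F2: {Z3, Z6, Z7}
  F3: {Z1, Z4, Z5}
  F4: {Z2}
No single site covers all 7 demand points.
But {F1, F2} covers everything, so the minimum is 2.

2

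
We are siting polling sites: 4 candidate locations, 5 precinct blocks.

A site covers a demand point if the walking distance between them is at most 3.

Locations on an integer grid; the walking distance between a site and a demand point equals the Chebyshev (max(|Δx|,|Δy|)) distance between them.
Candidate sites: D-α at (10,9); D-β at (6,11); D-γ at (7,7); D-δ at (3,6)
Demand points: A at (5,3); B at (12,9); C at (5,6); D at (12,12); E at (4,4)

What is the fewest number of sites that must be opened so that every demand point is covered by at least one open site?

2

Coverage sets (demand points within 3 of each site):
  D-α: {B, D}
  D-β: {}
  D-γ: {C, E}
  D-δ: {A, C, E}
No single site covers all 5 demand points.
But {D-α, D-δ} covers everything, so the minimum is 2.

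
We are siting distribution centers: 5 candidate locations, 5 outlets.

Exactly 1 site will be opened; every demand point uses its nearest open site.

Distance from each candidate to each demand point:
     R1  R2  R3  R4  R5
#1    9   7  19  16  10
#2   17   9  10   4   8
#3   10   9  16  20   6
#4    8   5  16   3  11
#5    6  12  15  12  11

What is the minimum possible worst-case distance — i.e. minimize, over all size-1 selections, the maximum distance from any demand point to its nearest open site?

15

Open {#5}.
  Farthest demand point is R3 at distance 15 (to #5); all others are ≤ 15.
With {#4} the worst case is 16.
With {#2} the worst case is 17.
No size-1 selection achieves below 15.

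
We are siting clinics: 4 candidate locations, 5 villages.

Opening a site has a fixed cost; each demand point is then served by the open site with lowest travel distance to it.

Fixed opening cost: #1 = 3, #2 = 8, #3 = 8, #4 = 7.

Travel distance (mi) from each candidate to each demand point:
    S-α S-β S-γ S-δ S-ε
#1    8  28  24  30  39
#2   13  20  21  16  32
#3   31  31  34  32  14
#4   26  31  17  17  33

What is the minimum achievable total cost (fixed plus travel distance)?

Open {#1, #2, #3}: assign each demand point to its cheapest open site.
  S-α→#1 8, S-β→#2 20, S-γ→#2 21, S-δ→#2 16, S-ε→#3 14
  travel distance 79, fixed 19 → total 98.
Compare {#2, #3}: travel distance 84 + fixed 16 = 100.
Compare {#1, #2, #3, #4}: travel distance 75 + fixed 26 = 101.
Compare {#1, #3, #4}: travel distance 84 + fixed 18 = 102.
All other subsets cost ≥ 100. Minimum total cost: 98.

98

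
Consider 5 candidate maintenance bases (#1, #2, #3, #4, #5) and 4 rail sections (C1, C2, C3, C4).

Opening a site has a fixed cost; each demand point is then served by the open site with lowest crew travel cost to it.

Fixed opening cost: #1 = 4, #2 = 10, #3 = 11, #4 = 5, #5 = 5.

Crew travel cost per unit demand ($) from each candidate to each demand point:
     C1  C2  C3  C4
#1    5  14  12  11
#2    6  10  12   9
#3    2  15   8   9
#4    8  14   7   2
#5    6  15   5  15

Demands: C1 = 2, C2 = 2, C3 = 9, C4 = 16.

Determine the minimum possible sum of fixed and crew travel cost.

127

Open {#4, #5}: assign each demand point to its cheapest open site.
  C1→#5 2×6=12, C2→#4 2×14=28, C3→#5 9×5=45, C4→#4 16×2=32
  crew travel cost 117, fixed 10 → total 127.
Compare {#1, #4, #5}: crew travel cost 115 + fixed 14 = 129.
Compare {#2, #4, #5}: crew travel cost 109 + fixed 20 = 129.
Compare {#3, #4, #5}: crew travel cost 109 + fixed 21 = 130.
All other subsets cost ≥ 129. Minimum total cost: 127.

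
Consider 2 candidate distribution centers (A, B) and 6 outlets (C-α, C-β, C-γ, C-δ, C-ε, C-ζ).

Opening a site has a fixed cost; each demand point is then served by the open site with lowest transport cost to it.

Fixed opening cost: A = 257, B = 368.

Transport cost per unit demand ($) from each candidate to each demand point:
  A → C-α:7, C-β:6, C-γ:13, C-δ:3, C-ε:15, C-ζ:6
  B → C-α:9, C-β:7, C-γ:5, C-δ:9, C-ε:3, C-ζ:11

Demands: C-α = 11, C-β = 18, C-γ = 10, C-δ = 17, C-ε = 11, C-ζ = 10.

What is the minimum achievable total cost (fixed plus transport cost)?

848

Open {A}: assign each demand point to its cheapest open site.
  C-α→A 11×7=77, C-β→A 18×6=108, C-γ→A 10×13=130, C-δ→A 17×3=51, C-ε→A 11×15=165, C-ζ→A 10×6=60
  transport cost 591, fixed 257 → total 848.
Compare {B}: transport cost 571 + fixed 368 = 939.
Compare {A, B}: transport cost 379 + fixed 625 = 1004.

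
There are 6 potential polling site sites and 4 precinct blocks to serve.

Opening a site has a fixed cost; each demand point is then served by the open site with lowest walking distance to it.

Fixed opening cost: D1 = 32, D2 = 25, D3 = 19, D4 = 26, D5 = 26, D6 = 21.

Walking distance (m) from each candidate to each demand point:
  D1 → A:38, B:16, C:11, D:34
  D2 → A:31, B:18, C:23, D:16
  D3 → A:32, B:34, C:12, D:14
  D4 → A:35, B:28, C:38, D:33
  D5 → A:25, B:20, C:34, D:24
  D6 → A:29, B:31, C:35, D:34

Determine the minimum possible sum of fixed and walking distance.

Open {D3}: assign each demand point to its cheapest open site.
  A→D3 32, B→D3 34, C→D3 12, D→D3 14
  walking distance 92, fixed 19 → total 111.
Compare {D2}: walking distance 88 + fixed 25 = 113.
Compare {D3, D5}: walking distance 71 + fixed 45 = 116.
Compare {D2, D3}: walking distance 75 + fixed 44 = 119.
All other subsets cost ≥ 113. Minimum total cost: 111.

111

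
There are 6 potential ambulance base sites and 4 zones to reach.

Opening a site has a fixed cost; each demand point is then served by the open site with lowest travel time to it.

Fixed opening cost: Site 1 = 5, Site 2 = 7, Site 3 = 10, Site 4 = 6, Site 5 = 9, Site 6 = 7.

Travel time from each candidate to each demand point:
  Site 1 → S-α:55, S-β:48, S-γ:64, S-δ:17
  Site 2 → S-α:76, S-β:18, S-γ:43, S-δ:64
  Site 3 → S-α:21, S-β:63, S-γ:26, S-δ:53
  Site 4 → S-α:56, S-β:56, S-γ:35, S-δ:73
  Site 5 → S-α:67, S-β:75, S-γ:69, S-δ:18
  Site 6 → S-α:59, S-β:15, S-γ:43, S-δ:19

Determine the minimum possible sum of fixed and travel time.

Open {Site 3, Site 6}: assign each demand point to its cheapest open site.
  S-α→Site 3 21, S-β→Site 6 15, S-γ→Site 3 26, S-δ→Site 6 19
  travel time 81, fixed 17 → total 98.
Compare {Site 1, Site 3, Site 6}: travel time 79 + fixed 22 = 101.
Compare {Site 1, Site 2, Site 3}: travel time 82 + fixed 22 = 104.
Compare {Site 3, Site 4, Site 6}: travel time 81 + fixed 23 = 104.
All other subsets cost ≥ 101. Minimum total cost: 98.

98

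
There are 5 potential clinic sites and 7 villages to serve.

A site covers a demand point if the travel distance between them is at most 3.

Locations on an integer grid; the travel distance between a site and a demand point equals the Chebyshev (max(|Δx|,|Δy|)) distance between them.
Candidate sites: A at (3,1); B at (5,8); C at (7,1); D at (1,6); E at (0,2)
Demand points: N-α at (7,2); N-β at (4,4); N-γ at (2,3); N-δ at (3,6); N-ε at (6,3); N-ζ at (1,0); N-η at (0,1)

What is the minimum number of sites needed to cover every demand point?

3

Coverage sets (demand points within 3 of each site):
  A: {N-β, N-γ, N-ε, N-ζ, N-η}
  B: {N-δ}
  C: {N-α, N-β, N-ε}
  D: {N-β, N-γ, N-δ}
  E: {N-γ, N-ζ, N-η}
No 2 sites suffice: every size-2 union leaves at least one demand point uncovered.
But {A, B, C} covers everything, so the minimum is 3.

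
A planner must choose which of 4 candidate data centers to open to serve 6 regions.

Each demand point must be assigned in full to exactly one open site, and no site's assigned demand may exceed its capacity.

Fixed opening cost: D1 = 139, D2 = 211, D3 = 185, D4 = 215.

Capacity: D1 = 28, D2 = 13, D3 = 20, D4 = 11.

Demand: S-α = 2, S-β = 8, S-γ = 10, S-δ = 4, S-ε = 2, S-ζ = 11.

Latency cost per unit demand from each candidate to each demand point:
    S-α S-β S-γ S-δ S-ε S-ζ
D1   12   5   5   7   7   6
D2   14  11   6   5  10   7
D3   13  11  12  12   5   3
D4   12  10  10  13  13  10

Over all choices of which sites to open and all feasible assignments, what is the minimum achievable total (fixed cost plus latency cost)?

Open {D1, D3}; cheapest assignment that respects the capacities:
  D1 (cap 28, load 24): S-α, S-β, S-γ, S-δ — cost 2×12 + 8×5 + 10×5 + 4×7 = 142
  D3 (cap 20, load 13): S-ε, S-ζ — cost 2×5 + 11×3 = 43
  Shipping 185, fixed 324 → total 509.
  Any other capacity-feasible assignment to {D1, D3} ships for at least 185.
Compare {D1, D2}: its best feasible assignment gives total 582.
Compare {D1, D4}: its best feasible assignment gives total 616.
Every other set of open sites that can feasibly serve all demand totals ≥ 582 even under its best assignment. Minimum: 509.

509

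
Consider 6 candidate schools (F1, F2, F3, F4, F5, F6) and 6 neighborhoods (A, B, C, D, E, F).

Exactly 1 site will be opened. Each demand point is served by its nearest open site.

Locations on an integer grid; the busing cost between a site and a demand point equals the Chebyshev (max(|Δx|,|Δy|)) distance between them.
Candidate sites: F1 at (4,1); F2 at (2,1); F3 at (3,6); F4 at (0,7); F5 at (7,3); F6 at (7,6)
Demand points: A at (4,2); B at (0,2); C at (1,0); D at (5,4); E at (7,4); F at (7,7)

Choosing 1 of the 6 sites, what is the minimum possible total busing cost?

19

Open {F2}.
  A→F2 2, B→F2 2, C→F2 1, D→F2 3, E→F2 5, F→F2 6  ⇒ total 19.
Compare {F1}: total 20.
Compare {F6}: total 22.
No size-1 selection does better; minimum is 19.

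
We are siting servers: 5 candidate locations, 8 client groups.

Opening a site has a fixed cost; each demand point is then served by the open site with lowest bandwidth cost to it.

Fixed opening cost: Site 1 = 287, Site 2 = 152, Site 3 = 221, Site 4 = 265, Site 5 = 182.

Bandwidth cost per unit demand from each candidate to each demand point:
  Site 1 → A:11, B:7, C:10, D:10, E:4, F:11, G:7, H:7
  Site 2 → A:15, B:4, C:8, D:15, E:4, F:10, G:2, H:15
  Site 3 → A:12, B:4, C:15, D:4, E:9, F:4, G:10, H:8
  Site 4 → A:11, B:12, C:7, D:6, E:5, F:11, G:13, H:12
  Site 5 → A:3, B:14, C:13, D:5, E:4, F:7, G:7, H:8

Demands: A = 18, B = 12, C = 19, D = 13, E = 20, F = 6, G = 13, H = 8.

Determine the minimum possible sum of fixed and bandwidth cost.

865

Open {Site 2, Site 5}: assign each demand point to its cheapest open site.
  A→Site 5 18×3=54, B→Site 2 12×4=48, C→Site 2 19×8=152, D→Site 5 13×5=65, E→Site 2 20×4=80, F→Site 5 6×7=42, G→Site 2 13×2=26, H→Site 5 8×8=64
  bandwidth cost 531, fixed 334 → total 865.
Compare {Site 5}: bandwidth cost 811 + fixed 182 = 993.
Compare {Site 2, Site 3}: bandwidth cost 662 + fixed 373 = 1035.
Compare {Site 2, Site 3, Site 5}: bandwidth cost 500 + fixed 555 = 1055.
All other subsets cost ≥ 993. Minimum total cost: 865.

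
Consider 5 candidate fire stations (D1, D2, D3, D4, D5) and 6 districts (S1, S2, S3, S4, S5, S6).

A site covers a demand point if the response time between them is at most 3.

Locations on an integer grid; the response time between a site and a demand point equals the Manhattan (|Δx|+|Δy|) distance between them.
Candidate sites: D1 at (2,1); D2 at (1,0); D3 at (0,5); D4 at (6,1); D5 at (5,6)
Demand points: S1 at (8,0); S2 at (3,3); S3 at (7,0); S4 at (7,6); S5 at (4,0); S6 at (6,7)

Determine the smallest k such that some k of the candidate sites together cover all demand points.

3

Coverage sets (demand points within 3 of each site):
  D1: {S2, S5}
  D2: {S5}
  D3: {}
  D4: {S1, S3, S5}
  D5: {S4, S6}
No 2 sites suffice: every size-2 union leaves at least one demand point uncovered.
But {D1, D4, D5} covers everything, so the minimum is 3.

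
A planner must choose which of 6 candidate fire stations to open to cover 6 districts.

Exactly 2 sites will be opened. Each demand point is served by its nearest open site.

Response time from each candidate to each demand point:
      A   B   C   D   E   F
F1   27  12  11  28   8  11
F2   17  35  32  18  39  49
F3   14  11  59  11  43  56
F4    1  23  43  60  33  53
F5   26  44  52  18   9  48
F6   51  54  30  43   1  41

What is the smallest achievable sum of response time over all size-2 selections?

Open {F1, F3}.
  A→F3 14, B→F3 11, C→F1 11, D→F3 11, E→F1 8, F→F1 11  ⇒ total 66.
Compare {F1, F4}: total 71.
Compare {F1, F2}: total 77.
No size-2 selection does better; minimum is 66.

66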